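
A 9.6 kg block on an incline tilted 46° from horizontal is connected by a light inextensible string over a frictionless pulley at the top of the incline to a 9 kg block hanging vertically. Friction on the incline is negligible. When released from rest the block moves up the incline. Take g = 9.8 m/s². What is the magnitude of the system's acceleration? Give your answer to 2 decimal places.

For the block on the incline: the weight component along the slope is m₁g sin 46° = 9.6 × 9.8 × 0.7193 = 67.672 N and the normal force is N = m₁g cos 46° = 65.353 N.
Newton's second law for the block (up-slope positive): T − 67.672 = 9.6 a. For the hanging block (downward positive): 9 × 9.8 − T = 9 a.
Adding the two equations eliminates T: 20.528 = 18.6 a, so a = 1.1037 m/s².

1.10 m/s²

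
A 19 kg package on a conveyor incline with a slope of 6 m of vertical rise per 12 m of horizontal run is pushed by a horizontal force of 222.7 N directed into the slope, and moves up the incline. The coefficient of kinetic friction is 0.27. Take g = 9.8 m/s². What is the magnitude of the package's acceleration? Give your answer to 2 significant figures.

2.3 m/s²

The horizontal push has components F cos 26.57° = 222.7 × 0.8944 = 199.183 N up the incline and F sin 26.57° = 222.7 × 0.4472 = 99.591 N pressing into the surface.
The normal force is therefore N = mg cos 26.57° + F sin 26.57° = 166.537 + 99.591 = 266.128 N, and kinetic friction down the slope is μN = 0.27 × 266.128 = 71.855 N.
Along the incline: F cos 26.57° − mg sin 26.57° − μN = ma, so 199.183 − 83.269 − 71.855 = 19 a, giving a = 2.3189 m/s².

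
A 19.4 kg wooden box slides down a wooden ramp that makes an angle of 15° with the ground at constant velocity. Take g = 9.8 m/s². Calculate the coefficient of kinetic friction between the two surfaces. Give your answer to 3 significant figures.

0.268

At constant velocity the net force along the incline is zero: mg sin 15° = μ mg cos 15°.
So μ = tan 15° = 0.2588 / 0.9659 = 0.2679.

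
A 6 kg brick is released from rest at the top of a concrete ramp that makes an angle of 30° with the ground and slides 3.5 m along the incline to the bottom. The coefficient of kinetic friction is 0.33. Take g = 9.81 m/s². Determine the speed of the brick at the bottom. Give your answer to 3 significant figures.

3.84 m/s

The weight component along the incline is mg sin 30° = 29.430 N and the normal force is N = mg cos 30° = 50.974 N.
Friction up the slope is f = μN = 0.33 × 50.974 = 16.821 N, so the net downslope force is 29.430 − 16.821 = 12.609 N and a = 12.609 / 6 = 2.1015 m/s².
Starting from rest over a distance of 3.5 m, v² = 2aL = 2 × 2.1015 × 3.5 = 14.7105, so v = 3.8354 m/s.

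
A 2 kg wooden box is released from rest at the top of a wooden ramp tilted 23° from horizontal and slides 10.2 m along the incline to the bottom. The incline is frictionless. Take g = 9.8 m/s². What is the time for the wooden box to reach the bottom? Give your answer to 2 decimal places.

The weight component along the incline is mg sin 23° = 7.658 N and the normal force is N = mg cos 23° = 18.042 N.
With no friction, a = g sin 23° = 3.8292 m/s².
Starting from rest, L = ½at², so t = √(2L/a) = √(2 × 10.2 / 3.8292) = 2.3081 s.

2.31 s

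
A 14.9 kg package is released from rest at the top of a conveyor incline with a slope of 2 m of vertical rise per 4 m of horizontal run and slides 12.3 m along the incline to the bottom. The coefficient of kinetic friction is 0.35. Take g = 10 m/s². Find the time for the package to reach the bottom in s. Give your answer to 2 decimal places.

4.28 s

The weight component along the incline is mg sin 26.57° = 66.635 N and the normal force is N = mg cos 26.57° = 133.270 N.
Friction up the slope is f = μN = 0.35 × 133.270 = 46.645 N, so the net downslope force is 66.635 − 46.645 = 19.990 N and a = 19.990 / 14.9 = 1.3416 m/s².
Starting from rest, L = ½at², so t = √(2L/a) = √(2 × 12.3 / 1.3416) = 4.2821 s.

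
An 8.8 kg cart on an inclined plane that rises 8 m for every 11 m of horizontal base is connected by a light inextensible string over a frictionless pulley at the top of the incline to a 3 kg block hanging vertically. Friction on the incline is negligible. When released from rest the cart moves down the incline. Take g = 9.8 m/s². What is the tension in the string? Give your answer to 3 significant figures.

34.8 N

For the cart on the incline: the weight component along the slope is m₁g sin 36.03° = 8.8 × 9.8 × 0.5882 = 50.726 N and the normal force is N = m₁g cos 36.03° = 69.745 N.
Newton's second law for the cart (down-slope positive): 50.726 − T = 8.8 a. For the hanging block (upward positive): T − 3 × 9.8 = 3 a.
Adding the two equations eliminates T: 21.326 = 11.8 a, so a = 1.8073 m/s².
Then from the hanging block's equation, T = 3 × (9.8 + 1.8073) = 34.822 N.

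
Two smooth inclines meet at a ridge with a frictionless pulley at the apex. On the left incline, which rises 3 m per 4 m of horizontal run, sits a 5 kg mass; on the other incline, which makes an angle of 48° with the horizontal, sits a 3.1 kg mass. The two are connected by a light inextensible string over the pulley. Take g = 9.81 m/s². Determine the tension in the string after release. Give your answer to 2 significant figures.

25 N

Resolve each weight along its own incline: the 5 kg mass has component 5 × 9.81 × sin 36.87° = 29.430 N down its slope, and the 3.1 kg mass has 3.1 × 9.81 × sin 48° = 22.600 N down its slope.
The 5 kg side's 29.430 N exceeds the other side's 22.600 N, so that mass slides down and the 3.1 kg mass slides up. Taking that direction as positive, Newton's second law for the whole system gives 29.430 − 22.600 = (5 + 3.1) a, so a = 6.830 / 8.1 = 0.8432 m/s².
For the 3.1 kg mass (up-slope positive): T − 22.600 = 3.1 × 0.8432, so T = 25.214 N.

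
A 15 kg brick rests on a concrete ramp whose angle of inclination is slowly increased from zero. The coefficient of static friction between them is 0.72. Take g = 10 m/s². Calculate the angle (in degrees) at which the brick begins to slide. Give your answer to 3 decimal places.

35.754°

At the threshold of sliding, static friction is at its maximum μ_s N and exactly balances the weight component along the incline: mg sin θ = μ_s mg cos θ.
Hence tan θ = μ_s = 0.72, so θ = arctan(0.72) = 35.7539°.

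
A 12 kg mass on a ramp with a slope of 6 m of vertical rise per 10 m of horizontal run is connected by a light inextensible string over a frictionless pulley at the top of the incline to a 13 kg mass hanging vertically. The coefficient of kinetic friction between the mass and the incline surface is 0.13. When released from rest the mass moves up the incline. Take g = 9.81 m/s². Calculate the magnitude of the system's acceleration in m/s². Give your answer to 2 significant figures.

2.2 m/s²

For the mass on the incline: the weight component along the slope is m₁g sin 30.96° = 12 × 9.81 × 0.5145 = 60.567 N and the normal force is N = m₁g cos 30.96° = 100.944 N.
Kinetic friction opposes the mass's motion up the incline: f = μN = 0.13 × 100.944 = 13.123 N acting down the slope.
Newton's second law for the mass (up-slope positive): T − 60.567 − 13.123 = 12 a. For the hanging mass (downward positive): 13 × 9.81 − T = 13 a.
Adding the two equations eliminates T: 53.840 = 25 a, so a = 2.1536 m/s².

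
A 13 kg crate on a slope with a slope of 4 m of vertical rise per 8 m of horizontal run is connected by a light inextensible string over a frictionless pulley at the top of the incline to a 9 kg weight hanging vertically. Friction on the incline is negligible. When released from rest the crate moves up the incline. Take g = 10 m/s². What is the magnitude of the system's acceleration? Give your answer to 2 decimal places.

1.45 m/s²

For the crate on the incline: the weight component along the slope is m₁g sin 26.57° = 13 × 10 × 0.4472 = 58.136 N and the normal force is N = m₁g cos 26.57° = 116.276 N.
Newton's second law for the crate (up-slope positive): T − 58.136 = 13 a. For the hanging weight (downward positive): 9 × 10 − T = 9 a.
Adding the two equations eliminates T: 31.864 = 22 a, so a = 1.4484 m/s².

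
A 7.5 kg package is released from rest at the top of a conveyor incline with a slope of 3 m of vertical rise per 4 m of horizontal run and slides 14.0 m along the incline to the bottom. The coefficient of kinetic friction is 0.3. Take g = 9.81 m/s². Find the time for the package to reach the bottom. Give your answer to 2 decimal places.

2.82 s

The weight component along the incline is mg sin 36.87° = 44.145 N and the normal force is N = mg cos 36.87° = 58.860 N.
Friction up the slope is f = μN = 0.3 × 58.860 = 17.658 N, so the net downslope force is 44.145 − 17.658 = 26.487 N and a = 26.487 / 7.5 = 3.5316 m/s².
Starting from rest, L = ½at², so t = √(2L/a) = √(2 × 14.0 / 3.5316) = 2.8157 s.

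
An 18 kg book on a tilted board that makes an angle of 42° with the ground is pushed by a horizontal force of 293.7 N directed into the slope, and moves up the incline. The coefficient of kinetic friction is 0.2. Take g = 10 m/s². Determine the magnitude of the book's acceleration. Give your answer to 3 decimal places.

1.764 m/s²

The horizontal push has components F cos 42° = 293.7 × 0.7431 = 218.248 N up the incline and F sin 42° = 293.7 × 0.6691 = 196.515 N pressing into the surface.
The normal force is therefore N = mg cos 42° + F sin 42° = 133.758 + 196.515 = 330.273 N, and kinetic friction down the slope is μN = 0.2 × 330.273 = 66.055 N.
Along the incline: F cos 42° − mg sin 42° − μN = ma, so 218.248 − 120.438 − 66.055 = 18 a, giving a = 1.7642 m/s².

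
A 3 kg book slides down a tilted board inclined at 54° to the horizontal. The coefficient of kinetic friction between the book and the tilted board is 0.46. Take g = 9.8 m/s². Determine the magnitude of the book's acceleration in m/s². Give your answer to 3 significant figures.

Resolving the weight along the incline: the component pulling the book down the slope is mg sin 54° = 3 × 9.8 × 0.8090 = 23.785 N, and the normal force is N = mg cos 54° = 3 × 9.8 × 0.5878 = 17.281 N.
Kinetic friction acts up the slope with magnitude f = μN = 0.46 × 17.281 = 7.949 N.
Net force along the incline is 23.785 − 7.949 = 15.836 N, so a = 15.836 / 3 = 5.2787 m/s².

5.28 m/s²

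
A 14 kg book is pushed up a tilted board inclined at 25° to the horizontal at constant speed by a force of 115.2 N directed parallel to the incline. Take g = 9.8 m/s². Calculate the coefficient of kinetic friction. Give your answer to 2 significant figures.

0.46

At constant speed ΣF = 0 along the incline. The applied 115.2 N acts up the slope; the weight component mg sin 25° = 57.983 N and kinetic friction μN both act down the slope.
So 115.2 = 57.983 + μ × 124.345, giving μ = (115.2 − 57.983) / 124.345 = 0.4601.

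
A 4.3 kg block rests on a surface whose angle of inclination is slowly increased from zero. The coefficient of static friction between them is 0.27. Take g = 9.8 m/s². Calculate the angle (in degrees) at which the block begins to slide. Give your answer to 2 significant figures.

At the threshold of sliding, static friction is at its maximum μ_s N and exactly balances the weight component along the incline: mg sin θ = μ_s mg cos θ.
Hence tan θ = μ_s = 0.27, so θ = arctan(0.27) = 15.1096°.

15°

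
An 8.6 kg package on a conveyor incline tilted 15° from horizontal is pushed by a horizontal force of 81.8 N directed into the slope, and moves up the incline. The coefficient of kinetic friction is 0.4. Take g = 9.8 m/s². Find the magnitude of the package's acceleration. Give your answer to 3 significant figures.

1.88 m/s²

The horizontal push has components F cos 15° = 81.8 × 0.9659 = 79.011 N up the incline and F sin 15° = 81.8 × 0.2588 = 21.170 N pressing into the surface.
The normal force is therefore N = mg cos 15° + F sin 15° = 81.406 + 21.170 = 102.576 N, and kinetic friction down the slope is μN = 0.4 × 102.576 = 41.030 N.
Along the incline: F cos 15° − mg sin 15° − μN = ma, so 79.011 − 21.812 − 41.030 = 8.6 a, giving a = 1.8801 m/s².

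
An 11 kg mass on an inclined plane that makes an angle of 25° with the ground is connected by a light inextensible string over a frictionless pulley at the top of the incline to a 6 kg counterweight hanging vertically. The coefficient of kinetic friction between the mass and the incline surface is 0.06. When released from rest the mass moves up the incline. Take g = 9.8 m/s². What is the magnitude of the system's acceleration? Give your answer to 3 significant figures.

0.434 m/s²

For the mass on the incline: the weight component along the slope is m₁g sin 25° = 11 × 9.8 × 0.4226 = 45.556 N and the normal force is N = m₁g cos 25° = 97.700 N.
Kinetic friction opposes the mass's motion up the incline: f = μN = 0.06 × 97.700 = 5.862 N acting down the slope.
Newton's second law for the mass (up-slope positive): T − 45.556 − 5.862 = 11 a. For the hanging counterweight (downward positive): 6 × 9.8 − T = 6 a.
Adding the two equations eliminates T: 7.382 = 17 a, so a = 0.4342 m/s².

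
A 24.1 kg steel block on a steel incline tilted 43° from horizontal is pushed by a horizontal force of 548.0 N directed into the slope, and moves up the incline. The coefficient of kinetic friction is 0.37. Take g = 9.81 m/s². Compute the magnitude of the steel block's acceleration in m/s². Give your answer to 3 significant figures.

1.55 m/s²

The horizontal push has components F cos 43° = 548.0 × 0.7314 = 400.807 N up the incline and F sin 43° = 548.0 × 0.6820 = 373.736 N pressing into the surface.
The normal force is therefore N = mg cos 43° + F sin 43° = 172.918 + 373.736 = 546.654 N, and kinetic friction down the slope is μN = 0.37 × 546.654 = 202.262 N.
Along the incline: F cos 43° − mg sin 43° − μN = ma, so 400.807 − 161.239 − 202.262 = 24.1 a, giving a = 1.5480 m/s².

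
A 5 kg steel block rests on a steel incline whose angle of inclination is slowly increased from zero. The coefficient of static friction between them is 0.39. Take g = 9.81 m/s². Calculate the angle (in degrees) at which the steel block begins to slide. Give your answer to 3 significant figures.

At the threshold of sliding, static friction is at its maximum μ_s N and exactly balances the weight component along the incline: mg sin θ = μ_s mg cos θ.
Hence tan θ = μ_s = 0.39, so θ = arctan(0.39) = 21.3058°.

21.3°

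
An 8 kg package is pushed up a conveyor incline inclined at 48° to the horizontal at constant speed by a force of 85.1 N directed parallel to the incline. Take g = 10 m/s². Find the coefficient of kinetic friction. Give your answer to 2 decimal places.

0.48

At constant speed ΣF = 0 along the incline. The applied 85.1 N acts up the slope; the weight component mg sin 48° = 59.452 N and kinetic friction μN both act down the slope.
So 85.1 = 59.452 + μ × 53.530, giving μ = (85.1 − 59.452) / 53.530 = 0.4791.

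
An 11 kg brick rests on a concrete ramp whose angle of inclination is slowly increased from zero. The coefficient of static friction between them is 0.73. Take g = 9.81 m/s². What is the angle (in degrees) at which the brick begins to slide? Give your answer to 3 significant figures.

At the threshold of sliding, static friction is at its maximum μ_s N and exactly balances the weight component along the incline: mg sin θ = μ_s mg cos θ.
Hence tan θ = μ_s = 0.73, so θ = arctan(0.73) = 36.1294°.

36.1°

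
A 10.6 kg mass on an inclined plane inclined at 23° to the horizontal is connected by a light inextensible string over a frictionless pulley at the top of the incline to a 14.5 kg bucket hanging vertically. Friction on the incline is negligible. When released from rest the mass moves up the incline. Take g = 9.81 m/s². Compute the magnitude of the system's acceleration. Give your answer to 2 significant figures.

For the mass on the incline: the weight component along the slope is m₁g sin 23° = 10.6 × 9.81 × 0.3907 = 40.627 N and the normal force is N = m₁g cos 23° = 95.720 N.
Newton's second law for the mass (up-slope positive): T − 40.627 = 10.6 a. For the hanging bucket (downward positive): 14.5 × 9.81 − T = 14.5 a.
Adding the two equations eliminates T: 101.618 = 25.1 a, so a = 4.0485 m/s².

4.0 m/s²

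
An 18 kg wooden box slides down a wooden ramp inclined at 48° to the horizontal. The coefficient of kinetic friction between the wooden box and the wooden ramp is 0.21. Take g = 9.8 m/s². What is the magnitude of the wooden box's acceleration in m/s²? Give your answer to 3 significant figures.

5.91 m/s²

Resolving the weight along the incline: the component pulling the wooden box down the slope is mg sin 48° = 18 × 9.8 × 0.7431 = 131.083 N, and the normal force is N = mg cos 48° = 18 × 9.8 × 0.6691 = 118.029 N.
Kinetic friction acts up the slope with magnitude f = μN = 0.21 × 118.029 = 24.786 N.
Net force along the incline is 131.083 − 24.786 = 106.297 N, so a = 106.297 / 18 = 5.9054 m/s².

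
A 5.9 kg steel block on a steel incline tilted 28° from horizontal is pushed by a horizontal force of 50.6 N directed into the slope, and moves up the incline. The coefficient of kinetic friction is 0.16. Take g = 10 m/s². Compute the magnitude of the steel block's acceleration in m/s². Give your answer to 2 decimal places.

0.82 m/s²

The horizontal push has components F cos 28° = 50.6 × 0.8829 = 44.675 N up the incline and F sin 28° = 50.6 × 0.4695 = 23.757 N pressing into the surface.
The normal force is therefore N = mg cos 28° + F sin 28° = 52.091 + 23.757 = 75.848 N, and kinetic friction down the slope is μN = 0.16 × 75.848 = 12.136 N.
Along the incline: F cos 28° − mg sin 28° − μN = ma, so 44.675 − 27.700 − 12.136 = 5.9 a, giving a = 0.8202 m/s².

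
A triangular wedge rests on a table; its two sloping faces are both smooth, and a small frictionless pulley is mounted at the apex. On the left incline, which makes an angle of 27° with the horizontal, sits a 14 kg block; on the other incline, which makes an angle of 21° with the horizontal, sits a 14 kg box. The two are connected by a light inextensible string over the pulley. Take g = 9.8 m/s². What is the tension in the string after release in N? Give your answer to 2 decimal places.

Resolve each weight along its own incline: the 14 kg mass has component 14 × 9.8 × sin 27° = 62.287 N down its slope, and the 14 kg mass has 14 × 9.8 × sin 21° = 49.168 N down its slope.
The 14 kg side's 62.287 N exceeds the other side's 49.168 N, so that mass slides down and the 14 kg mass slides up. Taking that direction as positive, Newton's second law for the whole system gives 62.287 − 49.168 = (14 + 14) a, so a = 13.119 / 28 = 0.4685 m/s².
For the 14 kg mass (up-slope positive): T − 49.168 = 14 × 0.4685, so T = 55.727 N.

55.73 N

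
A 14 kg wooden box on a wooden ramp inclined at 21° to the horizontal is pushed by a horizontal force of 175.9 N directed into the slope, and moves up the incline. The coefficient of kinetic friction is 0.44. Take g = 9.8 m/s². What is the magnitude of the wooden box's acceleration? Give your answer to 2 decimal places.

The horizontal push has components F cos 21° = 175.9 × 0.9336 = 164.220 N up the incline and F sin 21° = 175.9 × 0.3584 = 63.043 N pressing into the surface.
The normal force is therefore N = mg cos 21° + F sin 21° = 128.090 + 63.043 = 191.133 N, and kinetic friction down the slope is μN = 0.44 × 191.133 = 84.099 N.
Along the incline: F cos 21° − mg sin 21° − μN = ma, so 164.220 − 49.172 − 84.099 = 14 a, giving a = 2.2106 m/s².

2.21 m/s²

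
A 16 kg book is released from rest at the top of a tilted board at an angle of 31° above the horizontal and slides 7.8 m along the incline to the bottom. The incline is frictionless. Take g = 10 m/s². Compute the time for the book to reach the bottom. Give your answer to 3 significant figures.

1.74 s

The weight component along the incline is mg sin 31° = 82.406 N and the normal force is N = mg cos 31° = 137.147 N.
With no friction, a = g sin 31° = 5.1504 m/s².
Starting from rest, L = ½at², so t = √(2L/a) = √(2 × 7.8 / 5.1504) = 1.7404 s.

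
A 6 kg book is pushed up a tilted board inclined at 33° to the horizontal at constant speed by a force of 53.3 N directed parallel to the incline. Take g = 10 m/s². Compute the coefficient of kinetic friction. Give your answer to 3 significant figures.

At constant speed ΣF = 0 along the incline. The applied 53.3 N acts up the slope; the weight component mg sin 33° = 32.678 N and kinetic friction μN both act down the slope.
So 53.3 = 32.678 + μ × 50.320, giving μ = (53.3 − 32.678) / 50.320 = 0.4098.

0.410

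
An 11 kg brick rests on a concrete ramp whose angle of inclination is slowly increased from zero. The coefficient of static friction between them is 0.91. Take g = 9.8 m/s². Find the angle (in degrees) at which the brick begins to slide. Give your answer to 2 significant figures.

At the threshold of sliding, static friction is at its maximum μ_s N and exactly balances the weight component along the incline: mg sin θ = μ_s mg cos θ.
Hence tan θ = μ_s = 0.91, so θ = arctan(0.91) = 42.3022°.

42°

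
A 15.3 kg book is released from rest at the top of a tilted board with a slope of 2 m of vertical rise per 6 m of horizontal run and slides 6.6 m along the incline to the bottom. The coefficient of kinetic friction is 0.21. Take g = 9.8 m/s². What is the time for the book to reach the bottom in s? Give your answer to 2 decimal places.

3.39 s

The weight component along the incline is mg sin 18.43° = 47.415 N and the normal force is N = mg cos 18.43° = 142.246 N.
Friction up the slope is f = μN = 0.21 × 142.246 = 29.872 N, so the net downslope force is 47.415 − 29.872 = 17.543 N and a = 17.543 / 15.3 = 1.1466 m/s².
Starting from rest, L = ½at², so t = √(2L/a) = √(2 × 6.6 / 1.1466) = 3.3930 s.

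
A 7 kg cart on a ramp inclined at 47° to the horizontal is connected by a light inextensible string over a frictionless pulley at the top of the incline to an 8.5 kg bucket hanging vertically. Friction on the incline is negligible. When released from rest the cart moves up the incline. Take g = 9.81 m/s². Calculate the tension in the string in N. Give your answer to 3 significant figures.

For the cart on the incline: the weight component along the slope is m₁g sin 47° = 7 × 9.81 × 0.7314 = 50.225 N and the normal force is N = m₁g cos 47° = 46.833 N.
Newton's second law for the cart (up-slope positive): T − 50.225 = 7 a. For the hanging bucket (downward positive): 8.5 × 9.81 − T = 8.5 a.
Adding the two equations eliminates T: 33.160 = 15.5 a, so a = 2.1394 m/s².
Then from the hanging bucket's equation, T = 8.5 × (9.81 − 2.1394) = 65.200 N.

65.2 N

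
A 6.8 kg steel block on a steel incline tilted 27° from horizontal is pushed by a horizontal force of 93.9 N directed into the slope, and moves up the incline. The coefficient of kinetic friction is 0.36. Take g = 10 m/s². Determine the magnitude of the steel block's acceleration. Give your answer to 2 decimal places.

The horizontal push has components F cos 27° = 93.9 × 0.8910 = 83.665 N up the incline and F sin 27° = 93.9 × 0.4540 = 42.631 N pressing into the surface.
The normal force is therefore N = mg cos 27° + F sin 27° = 60.588 + 42.631 = 103.219 N, and kinetic friction down the slope is μN = 0.36 × 103.219 = 37.159 N.
Along the incline: F cos 27° − mg sin 27° − μN = ma, so 83.665 − 30.872 − 37.159 = 6.8 a, giving a = 2.2991 m/s².

2.30 m/s²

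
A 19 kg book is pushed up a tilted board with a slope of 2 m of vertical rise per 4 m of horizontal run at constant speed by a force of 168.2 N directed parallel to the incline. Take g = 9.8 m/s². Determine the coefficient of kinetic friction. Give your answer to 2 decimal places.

At constant speed ΣF = 0 along the incline. The applied 168.2 N acts up the slope; the weight component mg sin 26.57° = 83.271 N and kinetic friction μN both act down the slope.
So 168.2 = 83.271 + μ × 166.542, giving μ = (168.2 − 83.271) / 166.542 = 0.5100.

0.51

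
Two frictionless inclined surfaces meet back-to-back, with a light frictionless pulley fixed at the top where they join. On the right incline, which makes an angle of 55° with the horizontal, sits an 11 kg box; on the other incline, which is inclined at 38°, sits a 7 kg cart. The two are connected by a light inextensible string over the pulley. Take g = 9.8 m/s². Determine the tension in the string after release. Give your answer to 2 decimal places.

Resolve each weight along its own incline: the 11 kg mass has component 11 × 9.8 × sin 55° = 88.305 N down its slope, and the 7 kg mass has 7 × 9.8 × sin 38° = 42.234 N down its slope.
The 11 kg side's 88.305 N exceeds the other side's 42.234 N, so that mass slides down and the 7 kg mass slides up. Taking that direction as positive, Newton's second law for the whole system gives 88.305 − 42.234 = (11 + 7) a, so a = 46.071 / 18 = 2.5595 m/s².
For the 7 kg mass (up-slope positive): T − 42.234 = 7 × 2.5595, so T = 60.151 N.

60.15 N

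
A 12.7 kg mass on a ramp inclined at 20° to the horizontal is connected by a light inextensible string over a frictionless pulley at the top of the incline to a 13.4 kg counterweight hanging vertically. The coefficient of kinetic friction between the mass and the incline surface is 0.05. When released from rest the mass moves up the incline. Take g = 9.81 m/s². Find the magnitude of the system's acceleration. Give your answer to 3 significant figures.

For the mass on the incline: the weight component along the slope is m₁g sin 20° = 12.7 × 9.81 × 0.3420 = 42.609 N and the normal force is N = m₁g cos 20° = 117.073 N.
Kinetic friction opposes the mass's motion up the incline: f = μN = 0.05 × 117.073 = 5.854 N acting down the slope.
Newton's second law for the mass (up-slope positive): T − 42.609 − 5.854 = 12.7 a. For the hanging counterweight (downward positive): 13.4 × 9.81 − T = 13.4 a.
Adding the two equations eliminates T: 82.991 = 26.1 a, so a = 3.1797 m/s².

3.18 m/s²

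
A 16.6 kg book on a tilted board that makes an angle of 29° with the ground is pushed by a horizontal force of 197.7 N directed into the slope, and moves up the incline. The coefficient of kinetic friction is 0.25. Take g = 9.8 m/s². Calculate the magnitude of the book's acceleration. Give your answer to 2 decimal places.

The horizontal push has components F cos 29° = 197.7 × 0.8746 = 172.908 N up the incline and F sin 29° = 197.7 × 0.4848 = 95.845 N pressing into the surface.
The normal force is therefore N = mg cos 29° + F sin 29° = 142.280 + 95.845 = 238.125 N, and kinetic friction down the slope is μN = 0.25 × 238.125 = 59.531 N.
Along the incline: F cos 29° − mg sin 29° − μN = ma, so 172.908 − 78.867 − 59.531 = 16.6 a, giving a = 2.0789 m/s².

2.08 m/s²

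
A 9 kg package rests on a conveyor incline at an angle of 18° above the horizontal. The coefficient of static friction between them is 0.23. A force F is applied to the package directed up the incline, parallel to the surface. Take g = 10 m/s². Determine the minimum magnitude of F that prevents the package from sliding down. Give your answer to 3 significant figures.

The normal force is N = mg cos 18° = 85.595 N. With F at its minimum the package is on the verge of sliding down, so static friction is at its maximum μ_s N = 0.23 × 85.595 = 19.687 N and acts up the slope.
Equilibrium along the incline: F + μ_s N = mg sin 18°, so F = 27.812 − 19.687 = 8.125 N.

8.12 N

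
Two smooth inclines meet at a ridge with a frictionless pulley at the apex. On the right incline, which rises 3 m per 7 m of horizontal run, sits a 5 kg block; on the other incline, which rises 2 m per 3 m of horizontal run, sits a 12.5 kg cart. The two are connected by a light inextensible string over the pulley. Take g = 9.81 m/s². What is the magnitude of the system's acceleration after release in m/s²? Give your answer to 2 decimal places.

2.78 m/s²

Resolve each weight along its own incline: the 5 kg mass has component 5 × 9.81 × sin 23.20° = 19.322 N down its slope, and the 12.5 kg mass has 12.5 × 9.81 × sin 33.69° = 68.020 N down its slope.
The 12.5 kg side's 68.020 N exceeds the other side's 19.322 N, so that mass slides down and the 5 kg mass slides up. Taking that direction as positive, Newton's second law for the whole system gives 68.020 − 19.322 = (5 + 12.5) a, so a = 48.698 / 17.5 = 2.7827 m/s².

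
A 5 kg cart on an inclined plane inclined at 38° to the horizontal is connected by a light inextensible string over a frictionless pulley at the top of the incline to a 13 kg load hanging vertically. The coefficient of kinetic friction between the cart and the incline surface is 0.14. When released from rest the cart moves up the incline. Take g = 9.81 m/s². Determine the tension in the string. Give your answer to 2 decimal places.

61.14 N

For the cart on the incline: the weight component along the slope is m₁g sin 38° = 5 × 9.81 × 0.6157 = 30.200 N and the normal force is N = m₁g cos 38° = 38.652 N.
Kinetic friction opposes the cart's motion up the incline: f = μN = 0.14 × 38.652 = 5.411 N acting down the slope.
Newton's second law for the cart (up-slope positive): T − 30.200 − 5.411 = 5 a. For the hanging load (downward positive): 13 × 9.81 − T = 13 a.
Adding the two equations eliminates T: 91.919 = 18 a, so a = 5.1066 m/s².
Then from the hanging load's equation, T = 13 × (9.81 − 5.1066) = 61.144 N.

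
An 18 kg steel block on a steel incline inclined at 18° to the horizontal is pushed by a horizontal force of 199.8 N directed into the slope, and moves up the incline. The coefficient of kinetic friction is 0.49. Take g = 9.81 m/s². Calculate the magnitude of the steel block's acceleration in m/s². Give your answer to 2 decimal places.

1.27 m/s²

The horizontal push has components F cos 18° = 199.8 × 0.9511 = 190.030 N up the incline and F sin 18° = 199.8 × 0.3090 = 61.738 N pressing into the surface.
The normal force is therefore N = mg cos 18° + F sin 18° = 167.945 + 61.738 = 229.683 N, and kinetic friction down the slope is μN = 0.49 × 229.683 = 112.545 N.
Along the incline: F cos 18° − mg sin 18° − μN = ma, so 190.030 − 54.563 − 112.545 = 18 a, giving a = 1.2734 m/s².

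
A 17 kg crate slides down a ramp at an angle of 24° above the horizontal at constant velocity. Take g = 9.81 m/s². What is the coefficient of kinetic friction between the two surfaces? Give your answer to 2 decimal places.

At constant velocity the net force along the incline is zero: mg sin 24° = μ mg cos 24°.
So μ = tan 24° = 0.4067 / 0.9135 = 0.4452.

0.45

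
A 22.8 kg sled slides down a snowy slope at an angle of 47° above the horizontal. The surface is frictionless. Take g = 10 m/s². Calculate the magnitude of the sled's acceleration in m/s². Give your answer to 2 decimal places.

7.31 m/s²

Resolving the weight along the incline: the component pulling the sled down the slope is mg sin 47° = 22.8 × 10 × 0.7314 = 166.759 N, and the normal force is N = mg cos 47° = 22.8 × 10 × 0.6820 = 155.496 N.
With no friction the net force along the incline is 166.759 N, so a = g sin 47° = 166.759 / 22.8 = 7.3140 m/s².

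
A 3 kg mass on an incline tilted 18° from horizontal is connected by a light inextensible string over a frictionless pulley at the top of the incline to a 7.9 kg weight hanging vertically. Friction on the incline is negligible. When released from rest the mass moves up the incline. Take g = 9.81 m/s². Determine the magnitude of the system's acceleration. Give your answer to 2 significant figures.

6.3 m/s²

For the mass on the incline: the weight component along the slope is m₁g sin 18° = 3 × 9.81 × 0.3090 = 9.094 N and the normal force is N = m₁g cos 18° = 27.990 N.
Newton's second law for the mass (up-slope positive): T − 9.094 = 3 a. For the hanging weight (downward positive): 7.9 × 9.81 − T = 7.9 a.
Adding the two equations eliminates T: 68.405 = 10.9 a, so a = 6.2757 m/s².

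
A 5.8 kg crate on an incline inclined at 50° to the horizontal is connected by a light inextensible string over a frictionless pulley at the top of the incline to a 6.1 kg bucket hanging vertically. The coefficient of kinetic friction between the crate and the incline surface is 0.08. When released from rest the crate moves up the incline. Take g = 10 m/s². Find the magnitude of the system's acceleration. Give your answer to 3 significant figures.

1.14 m/s²

For the crate on the incline: the weight component along the slope is m₁g sin 50° = 5.8 × 10 × 0.7660 = 44.428 N and the normal force is N = m₁g cos 50° = 37.282 N.
Kinetic friction opposes the crate's motion up the incline: f = μN = 0.08 × 37.282 = 2.983 N acting down the slope.
Newton's second law for the crate (up-slope positive): T − 44.428 − 2.983 = 5.8 a. For the hanging bucket (downward positive): 6.1 × 10 − T = 6.1 a.
Adding the two equations eliminates T: 13.589 = 11.9 a, so a = 1.1419 m/s².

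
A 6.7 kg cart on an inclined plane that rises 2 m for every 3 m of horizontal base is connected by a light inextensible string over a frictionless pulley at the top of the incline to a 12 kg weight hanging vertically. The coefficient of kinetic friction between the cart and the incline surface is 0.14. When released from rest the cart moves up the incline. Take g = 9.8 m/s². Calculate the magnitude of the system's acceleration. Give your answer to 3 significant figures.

3.93 m/s²

For the cart on the incline: the weight component along the slope is m₁g sin 33.69° = 6.7 × 9.8 × 0.5547 = 36.422 N and the normal force is N = m₁g cos 33.69° = 54.632 N.
Kinetic friction opposes the cart's motion up the incline: f = μN = 0.14 × 54.632 = 7.648 N acting down the slope.
Newton's second law for the cart (up-slope positive): T − 36.422 − 7.648 = 6.7 a. For the hanging weight (downward positive): 12 × 9.8 − T = 12 a.
Adding the two equations eliminates T: 73.530 = 18.7 a, so a = 3.9321 m/s².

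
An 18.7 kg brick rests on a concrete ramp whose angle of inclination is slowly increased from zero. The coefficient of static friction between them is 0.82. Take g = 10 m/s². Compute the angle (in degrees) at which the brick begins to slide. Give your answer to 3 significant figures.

39.4°

At the threshold of sliding, static friction is at its maximum μ_s N and exactly balances the weight component along the incline: mg sin θ = μ_s mg cos θ.
Hence tan θ = μ_s = 0.82, so θ = arctan(0.82) = 39.3518°.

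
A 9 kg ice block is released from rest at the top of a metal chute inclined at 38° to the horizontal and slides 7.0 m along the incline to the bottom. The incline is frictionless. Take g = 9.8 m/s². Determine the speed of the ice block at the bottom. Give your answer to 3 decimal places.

The weight component along the incline is mg sin 38° = 54.301 N and the normal force is N = mg cos 38° = 69.503 N.
With no friction, a = g sin 38° = 6.0335 m/s².
Starting from rest over a distance of 7.0 m, v² = 2aL = 2 × 6.0335 × 7.0 = 84.4690, so v = 9.1907 m/s.

9.191 m/s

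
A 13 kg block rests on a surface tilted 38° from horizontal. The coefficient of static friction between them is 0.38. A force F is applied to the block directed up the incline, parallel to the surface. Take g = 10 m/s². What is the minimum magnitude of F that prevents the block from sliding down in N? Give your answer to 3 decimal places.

The normal force is N = mg cos 38° = 102.441 N. With F at its minimum the block is on the verge of sliding down, so static friction is at its maximum μ_s N = 0.38 × 102.441 = 38.928 N and acts up the slope.
Equilibrium along the incline: F + μ_s N = mg sin 38°, so F = 80.036 − 38.928 = 41.108 N.

41.108 N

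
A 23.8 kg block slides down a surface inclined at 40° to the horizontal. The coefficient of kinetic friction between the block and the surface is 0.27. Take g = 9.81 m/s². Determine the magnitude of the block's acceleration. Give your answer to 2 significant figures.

Resolving the weight along the incline: the component pulling the block down the slope is mg sin 40° = 23.8 × 9.81 × 0.6428 = 150.080 N, and the normal force is N = mg cos 40° = 23.8 × 9.81 × 0.7660 = 178.844 N.
Kinetic friction acts up the slope with magnitude f = μN = 0.27 × 178.844 = 48.288 N.
Net force along the incline is 150.080 − 48.288 = 101.792 N, so a = 101.792 / 23.8 = 4.2770 m/s².

4.3 m/s²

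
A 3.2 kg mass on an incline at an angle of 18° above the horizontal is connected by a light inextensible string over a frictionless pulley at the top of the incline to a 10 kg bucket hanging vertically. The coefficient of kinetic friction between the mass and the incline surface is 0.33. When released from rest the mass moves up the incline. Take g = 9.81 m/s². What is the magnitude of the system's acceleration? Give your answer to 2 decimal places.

5.95 m/s²

For the mass on the incline: the weight component along the slope is m₁g sin 18° = 3.2 × 9.81 × 0.3090 = 9.700 N and the normal force is N = m₁g cos 18° = 29.856 N.
Kinetic friction opposes the mass's motion up the incline: f = μN = 0.33 × 29.856 = 9.852 N acting down the slope.
Newton's second law for the mass (up-slope positive): T − 9.700 − 9.852 = 3.2 a. For the hanging bucket (downward positive): 10 × 9.81 − T = 10 a.
Adding the two equations eliminates T: 78.548 = 13.2 a, so a = 5.9506 m/s².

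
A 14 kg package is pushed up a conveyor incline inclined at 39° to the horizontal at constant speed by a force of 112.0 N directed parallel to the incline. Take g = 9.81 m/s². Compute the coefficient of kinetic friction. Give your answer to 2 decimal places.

0.24

At constant speed ΣF = 0 along the incline. The applied 112.0 N acts up the slope; the weight component mg sin 39° = 86.431 N and kinetic friction μN both act down the slope.
So 112.0 = 86.431 + μ × 106.733, giving μ = (112.0 − 86.431) / 106.733 = 0.2396.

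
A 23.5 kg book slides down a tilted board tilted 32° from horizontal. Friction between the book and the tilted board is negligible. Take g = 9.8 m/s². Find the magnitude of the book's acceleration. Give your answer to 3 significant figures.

Resolving the weight along the incline: the component pulling the book down the slope is mg sin 32° = 23.5 × 9.8 × 0.5299 = 122.036 N, and the normal force is N = mg cos 32° = 23.5 × 9.8 × 0.8480 = 195.294 N.
With no friction the net force along the incline is 122.036 N, so a = g sin 32° = 122.036 / 23.5 = 5.1930 m/s².

5.19 m/s²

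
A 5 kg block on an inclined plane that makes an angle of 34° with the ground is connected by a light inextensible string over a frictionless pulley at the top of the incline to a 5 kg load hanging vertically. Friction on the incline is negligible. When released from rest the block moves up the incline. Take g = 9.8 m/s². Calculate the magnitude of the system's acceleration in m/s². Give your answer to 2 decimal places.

2.16 m/s²

For the block on the incline: the weight component along the slope is m₁g sin 34° = 5 × 9.8 × 0.5592 = 27.401 N and the normal force is N = m₁g cos 34° = 40.623 N.
Newton's second law for the block (up-slope positive): T − 27.401 = 5 a. For the hanging load (downward positive): 5 × 9.8 − T = 5 a.
Adding the two equations eliminates T: 21.599 = 10 a, so a = 2.1599 m/s².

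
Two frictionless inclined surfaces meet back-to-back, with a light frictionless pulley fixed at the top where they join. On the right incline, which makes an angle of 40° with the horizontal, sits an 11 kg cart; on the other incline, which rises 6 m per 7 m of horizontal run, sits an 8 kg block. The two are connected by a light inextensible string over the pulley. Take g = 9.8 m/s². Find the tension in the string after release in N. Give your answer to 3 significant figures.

58.7 N

Resolve each weight along its own incline: the 11 kg mass has component 11 × 9.8 × sin 40° = 69.293 N down its slope, and the 8 kg mass has 8 × 9.8 × sin 40.60° = 51.022 N down its slope.
The 11 kg side's 69.293 N exceeds the other side's 51.022 N, so that mass slides down and the 8 kg mass slides up. Taking that direction as positive, Newton's second law for the whole system gives 69.293 − 51.022 = (11 + 8) a, so a = 18.271 / 19 = 0.9616 m/s².
For the 8 kg mass (up-slope positive): T − 51.022 = 8 × 0.9616, so T = 58.715 N.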